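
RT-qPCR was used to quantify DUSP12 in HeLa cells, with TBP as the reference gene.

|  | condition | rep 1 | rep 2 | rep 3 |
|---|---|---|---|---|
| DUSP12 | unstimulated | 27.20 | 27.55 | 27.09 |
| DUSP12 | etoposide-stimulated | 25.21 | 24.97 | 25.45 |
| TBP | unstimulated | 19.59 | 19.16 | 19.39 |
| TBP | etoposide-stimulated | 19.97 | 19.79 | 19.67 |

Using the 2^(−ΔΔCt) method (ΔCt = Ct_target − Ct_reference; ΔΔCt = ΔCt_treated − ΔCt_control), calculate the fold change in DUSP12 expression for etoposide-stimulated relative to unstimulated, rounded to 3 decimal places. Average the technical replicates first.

5.657

Mean Ct: DUSP12 unstimulated 27.280; DUSP12 etoposide-stimulated 25.210; TBP unstimulated 19.380; TBP etoposide-stimulated 19.810
ΔCt(unstimulated) = 27.280 − 19.380 = 7.900
ΔCt(etoposide-stimulated) = 25.210 − 19.810 = 5.400
ΔΔCt = 5.400 − 7.900 = -2.500
Fold change = 2^(−(-2.500)) = 2^2.500 = 5.6569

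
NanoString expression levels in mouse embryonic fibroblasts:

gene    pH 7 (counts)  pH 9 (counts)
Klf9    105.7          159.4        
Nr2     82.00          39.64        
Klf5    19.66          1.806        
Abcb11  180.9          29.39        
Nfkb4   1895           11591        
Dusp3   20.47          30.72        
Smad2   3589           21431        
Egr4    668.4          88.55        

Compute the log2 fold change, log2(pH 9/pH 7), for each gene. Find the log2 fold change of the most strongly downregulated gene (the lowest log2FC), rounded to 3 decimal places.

-3.444

log2(159.4/105.7) = 0.593  (Klf9)
log2(39.64/82.00) = -1.049  (Nr2)
log2(1.806/19.66) = -3.444  (Klf5)
log2(29.39/180.9) = -2.622  (Abcb11)
log2(11591/1895) = 2.613  (Nfkb4)
log2(30.72/20.47) = 0.586  (Dusp3)
log2(21431/3589) = 2.578  (Smad2)
log2(88.55/668.4) = -2.916  (Egr4)
Klf5 is most strongly downregulated.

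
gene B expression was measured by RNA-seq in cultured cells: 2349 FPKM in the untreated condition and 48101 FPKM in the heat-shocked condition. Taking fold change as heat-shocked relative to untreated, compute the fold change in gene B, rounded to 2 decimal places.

Fold change = 48101 / 2349 = 20.477
gene B is upregulated.

20.48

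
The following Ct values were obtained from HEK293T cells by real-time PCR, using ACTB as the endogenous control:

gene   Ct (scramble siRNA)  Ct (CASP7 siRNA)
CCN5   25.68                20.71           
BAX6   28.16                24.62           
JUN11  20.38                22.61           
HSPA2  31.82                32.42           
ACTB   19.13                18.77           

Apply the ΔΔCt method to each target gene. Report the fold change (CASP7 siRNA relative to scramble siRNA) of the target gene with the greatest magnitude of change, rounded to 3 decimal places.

CCN5: ΔΔCt = (20.71−18.77) − (25.68−19.13) = 1.94 − 6.55 = -4.61; fold change = 2^4.61 = 24.420
BAX6: ΔΔCt = (24.62−18.77) − (28.16−19.13) = 5.85 − 9.03 = -3.18; fold change = 2^3.18 = 9.063
JUN11: ΔΔCt = (22.61−18.77) − (20.38−19.13) = 3.84 − 1.25 = 2.59; fold change = 2^-2.59 = 0.166
HSPA2: ΔΔCt = (32.42−18.77) − (31.82−19.13) = 13.65 − 12.69 = 0.96; fold change = 2^-0.96 = 0.514
CCN5 has the largest |ΔΔCt| = 4.61.

24.420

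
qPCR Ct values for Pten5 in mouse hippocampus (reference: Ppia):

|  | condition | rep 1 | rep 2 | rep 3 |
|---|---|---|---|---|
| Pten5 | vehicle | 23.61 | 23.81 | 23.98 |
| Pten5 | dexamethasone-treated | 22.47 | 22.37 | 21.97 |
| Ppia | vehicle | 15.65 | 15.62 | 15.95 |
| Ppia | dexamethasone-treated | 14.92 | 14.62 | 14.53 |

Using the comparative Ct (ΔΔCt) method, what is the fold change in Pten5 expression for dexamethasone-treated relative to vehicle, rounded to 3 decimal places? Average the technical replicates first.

Mean Ct: Pten5 vehicle 23.800; Pten5 dexamethasone-treated 22.270; Ppia vehicle 15.740; Ppia dexamethasone-treated 14.690
ΔCt(vehicle) = 23.800 − 15.740 = 8.060
ΔCt(dexamethasone-treated) = 22.270 − 14.690 = 7.580
ΔΔCt = 7.580 − 8.060 = -0.480
Fold change = 2^(−(-0.480)) = 2^0.480 = 1.3947

1.395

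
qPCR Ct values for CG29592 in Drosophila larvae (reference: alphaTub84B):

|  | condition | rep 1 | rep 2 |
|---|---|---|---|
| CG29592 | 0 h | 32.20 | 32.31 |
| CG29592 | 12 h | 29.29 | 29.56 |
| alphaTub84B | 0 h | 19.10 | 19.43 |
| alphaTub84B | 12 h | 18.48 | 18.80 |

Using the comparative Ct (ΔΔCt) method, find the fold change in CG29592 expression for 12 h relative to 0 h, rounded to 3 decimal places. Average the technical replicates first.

4.611

Mean Ct: CG29592 0 h 32.255; CG29592 12 h 29.425; alphaTub84B 0 h 19.265; alphaTub84B 12 h 18.640
ΔCt(0 h) = 32.255 − 19.265 = 12.990
ΔCt(12 h) = 29.425 − 18.640 = 10.785
ΔΔCt = 10.785 − 12.990 = -2.205
Fold change = 2^(−(-2.205)) = 2^2.205 = 4.6107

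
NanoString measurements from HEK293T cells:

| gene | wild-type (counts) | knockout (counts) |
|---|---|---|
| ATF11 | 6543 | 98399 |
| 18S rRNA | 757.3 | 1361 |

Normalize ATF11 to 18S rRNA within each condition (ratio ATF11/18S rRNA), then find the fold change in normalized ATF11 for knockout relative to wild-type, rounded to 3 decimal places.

ATF11/18S rRNA (wild-type) = 6543 / 757.3 = 8.6399
ATF11/18S rRNA (knockout) = 98399 / 1361 = 72.299
Fold change = 72.299 / 8.6399 = 8.3680

8.368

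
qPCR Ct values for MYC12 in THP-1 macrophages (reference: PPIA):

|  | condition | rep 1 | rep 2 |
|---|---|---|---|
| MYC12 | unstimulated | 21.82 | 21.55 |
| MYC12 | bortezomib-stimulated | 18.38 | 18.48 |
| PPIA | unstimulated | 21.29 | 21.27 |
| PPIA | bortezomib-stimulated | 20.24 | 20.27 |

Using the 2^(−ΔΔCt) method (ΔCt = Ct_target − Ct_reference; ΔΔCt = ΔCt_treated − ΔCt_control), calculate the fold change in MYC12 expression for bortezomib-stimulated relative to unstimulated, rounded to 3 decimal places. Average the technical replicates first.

4.691

Mean Ct: MYC12 unstimulated 21.685; MYC12 bortezomib-stimulated 18.430; PPIA unstimulated 21.280; PPIA bortezomib-stimulated 20.255
ΔCt(unstimulated) = 21.685 − 21.280 = 0.405
ΔCt(bortezomib-stimulated) = 18.430 − 20.255 = -1.825
ΔΔCt = -1.825 − 0.405 = -2.230
Fold change = 2^(−(-2.230)) = 2^2.230 = 4.6913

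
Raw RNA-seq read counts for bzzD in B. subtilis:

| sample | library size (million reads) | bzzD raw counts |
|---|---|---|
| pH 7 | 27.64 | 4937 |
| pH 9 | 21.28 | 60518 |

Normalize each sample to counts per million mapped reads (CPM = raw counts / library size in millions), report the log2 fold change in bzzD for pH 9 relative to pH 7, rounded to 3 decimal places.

3.993

CPM(pH 7) = 4937 / 27.64 = 178.6179
CPM(pH 9) = 60518 / 21.28 = 2843.8910
Fold change = 2843.8910 / 178.6179 = 15.92164
log2(15.92164) = 3.9929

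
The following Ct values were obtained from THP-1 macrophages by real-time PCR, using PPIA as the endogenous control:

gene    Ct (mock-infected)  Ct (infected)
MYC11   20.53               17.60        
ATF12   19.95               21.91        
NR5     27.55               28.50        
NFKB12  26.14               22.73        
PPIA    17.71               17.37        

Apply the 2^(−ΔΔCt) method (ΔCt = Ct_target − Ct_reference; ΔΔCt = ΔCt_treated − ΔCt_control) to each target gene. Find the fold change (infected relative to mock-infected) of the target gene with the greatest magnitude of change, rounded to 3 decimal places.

8.398

MYC11: ΔΔCt = (17.60−17.37) − (20.53−17.71) = 0.23 − 2.82 = -2.59; fold change = 2^2.59 = 6.021
ATF12: ΔΔCt = (21.91−17.37) − (19.95−17.71) = 4.54 − 2.24 = 2.30; fold change = 2^-2.30 = 0.203
NR5: ΔΔCt = (28.50−17.37) − (27.55−17.71) = 11.13 − 9.84 = 1.29; fold change = 2^-1.29 = 0.409
NFKB12: ΔΔCt = (22.73−17.37) − (26.14−17.71) = 5.36 − 8.43 = -3.07; fold change = 2^3.07 = 8.398
NFKB12 has the largest |ΔΔCt| = 3.07.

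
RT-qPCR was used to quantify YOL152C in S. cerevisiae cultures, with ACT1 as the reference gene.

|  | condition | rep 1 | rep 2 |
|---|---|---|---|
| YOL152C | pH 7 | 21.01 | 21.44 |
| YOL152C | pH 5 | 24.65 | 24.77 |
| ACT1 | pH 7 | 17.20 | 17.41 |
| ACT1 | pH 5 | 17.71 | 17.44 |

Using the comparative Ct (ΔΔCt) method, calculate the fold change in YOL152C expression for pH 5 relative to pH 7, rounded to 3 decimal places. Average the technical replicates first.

0.108

Mean Ct: YOL152C pH 7 21.225; YOL152C pH 5 24.710; ACT1 pH 7 17.305; ACT1 pH 5 17.575
ΔCt(pH 7) = 21.225 − 17.305 = 3.920
ΔCt(pH 5) = 24.710 − 17.575 = 7.135
ΔΔCt = 7.135 − 3.920 = 3.215
Fold change = 2^(−3.215) = 0.1077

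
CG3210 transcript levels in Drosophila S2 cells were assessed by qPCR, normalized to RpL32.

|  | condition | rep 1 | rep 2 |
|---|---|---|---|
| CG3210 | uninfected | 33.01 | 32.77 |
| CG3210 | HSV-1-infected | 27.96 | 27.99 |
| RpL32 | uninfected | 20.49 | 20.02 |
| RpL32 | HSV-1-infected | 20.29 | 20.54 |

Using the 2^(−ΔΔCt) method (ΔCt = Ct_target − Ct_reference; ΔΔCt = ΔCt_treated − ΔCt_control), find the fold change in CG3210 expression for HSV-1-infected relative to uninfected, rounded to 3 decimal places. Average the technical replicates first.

33.708

Mean Ct: CG3210 uninfected 32.890; CG3210 HSV-1-infected 27.975; RpL32 uninfected 20.255; RpL32 HSV-1-infected 20.415
ΔCt(uninfected) = 32.890 − 20.255 = 12.635
ΔCt(HSV-1-infected) = 27.975 − 20.415 = 7.560
ΔΔCt = 7.560 − 12.635 = -5.075
Fold change = 2^(−(-5.075)) = 2^5.075 = 33.7076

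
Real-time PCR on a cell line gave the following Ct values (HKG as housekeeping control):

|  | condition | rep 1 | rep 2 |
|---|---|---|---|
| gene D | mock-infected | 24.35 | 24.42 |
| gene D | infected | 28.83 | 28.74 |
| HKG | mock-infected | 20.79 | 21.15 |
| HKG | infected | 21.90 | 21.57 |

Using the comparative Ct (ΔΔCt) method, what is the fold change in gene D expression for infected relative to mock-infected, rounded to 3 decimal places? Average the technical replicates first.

0.080

Mean Ct: gene D mock-infected 24.385; gene D infected 28.785; HKG mock-infected 20.970; HKG infected 21.735
ΔCt(mock-infected) = 24.385 − 20.970 = 3.415
ΔCt(infected) = 28.785 − 21.735 = 7.050
ΔΔCt = 7.050 − 3.415 = 3.635
Fold change = 2^(−3.635) = 0.0805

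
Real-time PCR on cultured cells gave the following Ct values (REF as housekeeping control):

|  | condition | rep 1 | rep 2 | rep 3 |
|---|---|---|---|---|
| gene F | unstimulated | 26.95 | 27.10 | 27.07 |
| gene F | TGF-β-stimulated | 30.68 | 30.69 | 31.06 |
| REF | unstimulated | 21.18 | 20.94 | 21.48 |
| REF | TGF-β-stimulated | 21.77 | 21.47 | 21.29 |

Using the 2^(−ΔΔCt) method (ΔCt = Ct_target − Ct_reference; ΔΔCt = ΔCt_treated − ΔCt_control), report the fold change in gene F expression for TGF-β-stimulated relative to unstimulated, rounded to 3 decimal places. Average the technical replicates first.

Mean Ct: gene F unstimulated 27.040; gene F TGF-β-stimulated 30.810; REF unstimulated 21.200; REF TGF-β-stimulated 21.510
ΔCt(unstimulated) = 27.040 − 21.200 = 5.840
ΔCt(TGF-β-stimulated) = 30.810 − 21.510 = 9.300
ΔΔCt = 9.300 − 5.840 = 3.460
Fold change = 2^(−3.460) = 0.0909

0.091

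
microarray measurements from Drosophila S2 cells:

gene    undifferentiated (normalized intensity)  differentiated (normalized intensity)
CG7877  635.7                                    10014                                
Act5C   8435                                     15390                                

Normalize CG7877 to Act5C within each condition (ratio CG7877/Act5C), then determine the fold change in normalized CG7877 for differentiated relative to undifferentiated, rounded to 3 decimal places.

CG7877/Act5C (undifferentiated) = 635.7 / 8435 = 0.075365
CG7877/Act5C (differentiated) = 10014 / 15390 = 0.65068
Fold change = 0.65068 / 0.075365 = 8.6338

8.634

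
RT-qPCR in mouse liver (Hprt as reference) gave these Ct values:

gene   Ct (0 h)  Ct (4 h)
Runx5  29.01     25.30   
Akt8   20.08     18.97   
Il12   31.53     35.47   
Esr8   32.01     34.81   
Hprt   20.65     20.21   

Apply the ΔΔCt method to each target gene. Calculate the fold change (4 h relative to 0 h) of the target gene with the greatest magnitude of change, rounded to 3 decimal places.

0.048

Runx5: ΔΔCt = (25.30−20.21) − (29.01−20.65) = 5.09 − 8.36 = -3.27; fold change = 2^3.27 = 9.646
Akt8: ΔΔCt = (18.97−20.21) − (20.08−20.65) = -1.24 − (-0.57) = -0.67; fold change = 2^0.67 = 1.591
Il12: ΔΔCt = (35.47−20.21) − (31.53−20.65) = 15.26 − 10.88 = 4.38; fold change = 2^-4.38 = 0.048
Esr8: ΔΔCt = (34.81−20.21) − (32.01−20.65) = 14.60 − 11.36 = 3.24; fold change = 2^-3.24 = 0.106
Il12 has the largest |ΔΔCt| = 4.38.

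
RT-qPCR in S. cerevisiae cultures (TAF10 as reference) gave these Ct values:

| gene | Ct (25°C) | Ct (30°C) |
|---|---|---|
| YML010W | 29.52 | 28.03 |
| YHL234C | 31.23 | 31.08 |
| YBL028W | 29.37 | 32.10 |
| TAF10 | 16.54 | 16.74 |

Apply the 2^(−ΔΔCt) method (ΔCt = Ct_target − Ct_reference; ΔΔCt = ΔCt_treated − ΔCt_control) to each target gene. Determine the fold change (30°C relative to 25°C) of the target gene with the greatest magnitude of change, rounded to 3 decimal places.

YML010W: ΔΔCt = (28.03−16.74) − (29.52−16.54) = 11.29 − 12.98 = -1.69; fold change = 2^1.69 = 3.227
YHL234C: ΔΔCt = (31.08−16.74) − (31.23−16.54) = 14.34 − 14.69 = -0.35; fold change = 2^0.35 = 1.275
YBL028W: ΔΔCt = (32.10−16.74) − (29.37−16.54) = 15.36 − 12.83 = 2.53; fold change = 2^-2.53 = 0.173
YBL028W has the largest |ΔΔCt| = 2.53.

0.173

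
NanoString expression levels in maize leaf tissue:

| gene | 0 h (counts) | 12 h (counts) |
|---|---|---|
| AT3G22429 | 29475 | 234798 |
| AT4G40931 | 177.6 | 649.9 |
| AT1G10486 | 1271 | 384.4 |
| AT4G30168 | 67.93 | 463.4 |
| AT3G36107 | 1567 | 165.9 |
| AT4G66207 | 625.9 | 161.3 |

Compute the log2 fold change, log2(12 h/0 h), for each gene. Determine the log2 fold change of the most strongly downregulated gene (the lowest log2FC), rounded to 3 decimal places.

log2(234798/29475) = 2.994  (AT3G22429)
log2(649.9/177.6) = 1.872  (AT4G40931)
log2(384.4/1271) = -1.725  (AT1G10486)
log2(463.4/67.93) = 2.770  (AT4G30168)
log2(165.9/1567) = -3.240  (AT3G36107)
log2(161.3/625.9) = -1.956  (AT4G66207)
AT3G36107 is most strongly downregulated.

-3.240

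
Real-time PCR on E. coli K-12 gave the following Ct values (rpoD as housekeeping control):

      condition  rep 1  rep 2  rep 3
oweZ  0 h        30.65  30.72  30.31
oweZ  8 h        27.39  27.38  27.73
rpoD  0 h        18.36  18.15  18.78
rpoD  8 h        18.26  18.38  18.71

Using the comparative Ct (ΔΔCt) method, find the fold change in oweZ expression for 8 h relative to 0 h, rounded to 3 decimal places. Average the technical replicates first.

Mean Ct: oweZ 0 h 30.560; oweZ 8 h 27.500; rpoD 0 h 18.430; rpoD 8 h 18.450
ΔCt(0 h) = 30.560 − 18.430 = 12.130
ΔCt(8 h) = 27.500 − 18.450 = 9.050
ΔΔCt = 9.050 − 12.130 = -3.080
Fold change = 2^(−(-3.080)) = 2^3.080 = 8.4561

8.456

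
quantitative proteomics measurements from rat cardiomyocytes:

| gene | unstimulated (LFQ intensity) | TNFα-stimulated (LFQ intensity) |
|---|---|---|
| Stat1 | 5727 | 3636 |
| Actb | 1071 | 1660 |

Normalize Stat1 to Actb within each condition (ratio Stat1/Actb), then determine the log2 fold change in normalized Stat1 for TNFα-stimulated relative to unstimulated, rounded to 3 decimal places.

-1.288

Stat1/Actb (unstimulated) = 5727 / 1071 = 5.3473
Stat1/Actb (TNFα-stimulated) = 3636 / 1660 = 2.1904
Fold change = 2.1904 / 5.3473 = 0.4096
log2(0.4096) = -1.2877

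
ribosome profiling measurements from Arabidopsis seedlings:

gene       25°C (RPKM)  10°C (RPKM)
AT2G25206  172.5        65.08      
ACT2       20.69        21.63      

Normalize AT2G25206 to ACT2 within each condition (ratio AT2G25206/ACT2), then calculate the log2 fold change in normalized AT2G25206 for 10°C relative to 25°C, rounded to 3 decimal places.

-1.470

AT2G25206/ACT2 (25°C) = 172.5 / 20.69 = 8.3374
AT2G25206/ACT2 (10°C) = 65.08 / 21.63 = 3.0088
Fold change = 3.0088 / 8.3374 = 0.3609
log2(0.3609) = -1.4704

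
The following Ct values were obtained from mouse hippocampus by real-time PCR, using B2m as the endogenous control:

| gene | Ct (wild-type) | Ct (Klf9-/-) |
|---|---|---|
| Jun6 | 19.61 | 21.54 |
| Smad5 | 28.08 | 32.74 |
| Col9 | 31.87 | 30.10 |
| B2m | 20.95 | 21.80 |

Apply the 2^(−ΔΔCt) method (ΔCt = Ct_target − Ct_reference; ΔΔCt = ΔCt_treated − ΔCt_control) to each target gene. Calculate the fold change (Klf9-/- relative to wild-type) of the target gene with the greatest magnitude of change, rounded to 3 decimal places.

0.071

Jun6: ΔΔCt = (21.54−21.80) − (19.61−20.95) = -0.26 − (-1.34) = 1.08; fold change = 2^-1.08 = 0.473
Smad5: ΔΔCt = (32.74−21.80) − (28.08−20.95) = 10.94 − 7.13 = 3.81; fold change = 2^-3.81 = 0.071
Col9: ΔΔCt = (30.10−21.80) − (31.87−20.95) = 8.30 − 10.92 = -2.62; fold change = 2^2.62 = 6.148
Smad5 has the largest |ΔΔCt| = 3.81.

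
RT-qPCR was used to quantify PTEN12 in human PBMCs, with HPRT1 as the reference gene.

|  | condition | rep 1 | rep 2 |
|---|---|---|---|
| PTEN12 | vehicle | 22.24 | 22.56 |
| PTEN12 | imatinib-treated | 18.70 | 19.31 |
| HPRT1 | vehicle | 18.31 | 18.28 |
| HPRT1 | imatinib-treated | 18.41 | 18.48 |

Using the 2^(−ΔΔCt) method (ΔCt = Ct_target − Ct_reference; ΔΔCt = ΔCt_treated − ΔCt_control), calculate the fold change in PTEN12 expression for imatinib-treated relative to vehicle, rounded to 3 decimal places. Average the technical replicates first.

Mean Ct: PTEN12 vehicle 22.400; PTEN12 imatinib-treated 19.005; HPRT1 vehicle 18.295; HPRT1 imatinib-treated 18.445
ΔCt(vehicle) = 22.400 − 18.295 = 4.105
ΔCt(imatinib-treated) = 19.005 − 18.445 = 0.560
ΔΔCt = 0.560 − 4.105 = -3.545
Fold change = 2^(−(-3.545)) = 2^3.545 = 11.6722

11.672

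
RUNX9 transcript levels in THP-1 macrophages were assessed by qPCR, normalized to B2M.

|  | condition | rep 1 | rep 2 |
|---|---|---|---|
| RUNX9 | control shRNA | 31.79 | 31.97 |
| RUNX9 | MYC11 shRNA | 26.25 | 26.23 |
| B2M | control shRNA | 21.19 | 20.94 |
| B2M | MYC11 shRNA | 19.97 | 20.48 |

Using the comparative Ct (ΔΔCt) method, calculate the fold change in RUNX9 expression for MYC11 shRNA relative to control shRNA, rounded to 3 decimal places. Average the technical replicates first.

Mean Ct: RUNX9 control shRNA 31.880; RUNX9 MYC11 shRNA 26.240; B2M control shRNA 21.065; B2M MYC11 shRNA 20.225
ΔCt(control shRNA) = 31.880 − 21.065 = 10.815
ΔCt(MYC11 shRNA) = 26.240 − 20.225 = 6.015
ΔΔCt = 6.015 − 10.815 = -4.800
Fold change = 2^(−(-4.800)) = 2^4.800 = 27.8576

27.858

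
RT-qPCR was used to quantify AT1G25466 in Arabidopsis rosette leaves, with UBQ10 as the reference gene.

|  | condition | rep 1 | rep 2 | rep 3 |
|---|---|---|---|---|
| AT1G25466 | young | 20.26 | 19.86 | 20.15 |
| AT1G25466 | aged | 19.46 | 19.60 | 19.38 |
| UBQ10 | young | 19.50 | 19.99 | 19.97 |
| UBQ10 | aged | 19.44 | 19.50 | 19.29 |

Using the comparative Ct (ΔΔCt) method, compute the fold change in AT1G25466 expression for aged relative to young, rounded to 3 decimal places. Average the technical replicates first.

Mean Ct: AT1G25466 young 20.090; AT1G25466 aged 19.480; UBQ10 young 19.820; UBQ10 aged 19.410
ΔCt(young) = 20.090 − 19.820 = 0.270
ΔCt(aged) = 19.480 − 19.410 = 0.070
ΔΔCt = 0.070 − 0.270 = -0.200
Fold change = 2^(−(-0.200)) = 2^0.200 = 1.1487

1.149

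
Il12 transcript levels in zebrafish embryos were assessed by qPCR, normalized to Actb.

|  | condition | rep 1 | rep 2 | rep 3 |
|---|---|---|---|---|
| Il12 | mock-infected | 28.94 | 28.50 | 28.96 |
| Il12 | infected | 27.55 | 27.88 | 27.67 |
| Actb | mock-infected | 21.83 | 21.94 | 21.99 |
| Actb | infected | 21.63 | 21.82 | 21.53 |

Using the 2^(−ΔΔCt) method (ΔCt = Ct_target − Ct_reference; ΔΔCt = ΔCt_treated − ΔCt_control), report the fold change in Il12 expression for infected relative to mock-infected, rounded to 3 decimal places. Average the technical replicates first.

Mean Ct: Il12 mock-infected 28.800; Il12 infected 27.700; Actb mock-infected 21.920; Actb infected 21.660
ΔCt(mock-infected) = 28.800 − 21.920 = 6.880
ΔCt(infected) = 27.700 − 21.660 = 6.040
ΔΔCt = 6.040 − 6.880 = -0.840
Fold change = 2^(−(-0.840)) = 2^0.840 = 1.7901

1.790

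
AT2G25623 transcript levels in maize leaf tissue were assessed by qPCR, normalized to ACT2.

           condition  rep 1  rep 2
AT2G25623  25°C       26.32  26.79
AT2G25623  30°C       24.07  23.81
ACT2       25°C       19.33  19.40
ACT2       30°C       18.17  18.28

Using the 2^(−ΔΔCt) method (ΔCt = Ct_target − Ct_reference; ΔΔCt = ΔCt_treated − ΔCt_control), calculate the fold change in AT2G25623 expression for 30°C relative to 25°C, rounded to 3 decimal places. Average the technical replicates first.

Mean Ct: AT2G25623 25°C 26.555; AT2G25623 30°C 23.940; ACT2 25°C 19.365; ACT2 30°C 18.225
ΔCt(25°C) = 26.555 − 19.365 = 7.190
ΔCt(30°C) = 23.940 − 18.225 = 5.715
ΔΔCt = 5.715 − 7.190 = -1.475
Fold change = 2^(−(-1.475)) = 2^1.475 = 2.7798

2.780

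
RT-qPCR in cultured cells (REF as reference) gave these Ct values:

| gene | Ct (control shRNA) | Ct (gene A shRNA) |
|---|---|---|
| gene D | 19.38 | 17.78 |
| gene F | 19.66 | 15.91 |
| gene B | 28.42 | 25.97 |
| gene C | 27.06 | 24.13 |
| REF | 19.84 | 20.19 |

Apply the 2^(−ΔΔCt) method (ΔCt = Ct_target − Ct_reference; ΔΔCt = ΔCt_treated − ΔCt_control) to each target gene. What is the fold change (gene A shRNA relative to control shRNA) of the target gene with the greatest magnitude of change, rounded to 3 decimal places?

gene D: ΔΔCt = (17.78−20.19) − (19.38−19.84) = -2.41 − (-0.46) = -1.95; fold change = 2^1.95 = 3.864
gene F: ΔΔCt = (15.91−20.19) − (19.66−19.84) = -4.28 − (-0.18) = -4.10; fold change = 2^4.10 = 17.148
gene B: ΔΔCt = (25.97−20.19) − (28.42−19.84) = 5.78 − 8.58 = -2.80; fold change = 2^2.80 = 6.964
gene C: ΔΔCt = (24.13−20.19) − (27.06−19.84) = 3.94 − 7.22 = -3.28; fold change = 2^3.28 = 9.714
gene F has the largest |ΔΔCt| = 4.10.

17.148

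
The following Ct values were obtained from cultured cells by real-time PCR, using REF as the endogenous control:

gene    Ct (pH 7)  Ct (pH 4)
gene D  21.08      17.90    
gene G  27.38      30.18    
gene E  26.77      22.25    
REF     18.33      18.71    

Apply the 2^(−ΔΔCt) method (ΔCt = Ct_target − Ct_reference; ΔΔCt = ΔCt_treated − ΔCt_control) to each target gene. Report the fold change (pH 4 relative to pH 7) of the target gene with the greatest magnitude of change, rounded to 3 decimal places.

29.857

gene D: ΔΔCt = (17.90−18.71) − (21.08−18.33) = -0.81 − 2.75 = -3.56; fold change = 2^3.56 = 11.794
gene G: ΔΔCt = (30.18−18.71) − (27.38−18.33) = 11.47 − 9.05 = 2.42; fold change = 2^-2.42 = 0.187
gene E: ΔΔCt = (22.25−18.71) − (26.77−18.33) = 3.54 − 8.44 = -4.90; fold change = 2^4.90 = 29.857
gene E has the largest |ΔΔCt| = 4.90.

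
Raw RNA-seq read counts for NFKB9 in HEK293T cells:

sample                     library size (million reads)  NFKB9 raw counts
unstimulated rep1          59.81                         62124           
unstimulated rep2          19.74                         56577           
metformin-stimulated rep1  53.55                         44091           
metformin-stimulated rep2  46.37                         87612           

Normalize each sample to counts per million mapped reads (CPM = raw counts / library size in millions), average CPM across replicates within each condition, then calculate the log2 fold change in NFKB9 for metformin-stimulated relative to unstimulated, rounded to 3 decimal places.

-0.525

CPM(unstimulated rep1) = 62124 / 59.81 = 1038.6892
CPM(unstimulated rep2) = 56577 / 19.74 = 2866.1094
CPM(metformin-stimulated rep1) = 44091 / 53.55 = 823.3613
CPM(metformin-stimulated rep2) = 87612 / 46.37 = 1889.4113
mean CPM(unstimulated) = 1952.3993; mean CPM(metformin-stimulated) = 1356.3863
Fold change = 1356.3863 / 1952.3993 = 0.69473
log2(0.69473) = -0.5255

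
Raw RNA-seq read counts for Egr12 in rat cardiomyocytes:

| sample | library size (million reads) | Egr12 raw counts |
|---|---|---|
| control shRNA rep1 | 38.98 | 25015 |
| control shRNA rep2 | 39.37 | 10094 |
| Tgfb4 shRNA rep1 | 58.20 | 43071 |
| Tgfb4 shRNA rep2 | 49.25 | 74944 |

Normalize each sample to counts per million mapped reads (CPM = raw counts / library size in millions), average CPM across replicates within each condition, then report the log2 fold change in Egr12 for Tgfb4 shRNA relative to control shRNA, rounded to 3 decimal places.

1.332

CPM(control shRNA rep1) = 25015 / 38.98 = 641.7394
CPM(control shRNA rep2) = 10094 / 39.37 = 256.3881
CPM(Tgfb4 shRNA rep1) = 43071 / 58.20 = 740.0515
CPM(Tgfb4 shRNA rep2) = 74944 / 49.25 = 1521.7056
mean CPM(control shRNA) = 449.0637; mean CPM(Tgfb4 shRNA) = 1130.8786
Fold change = 1130.8786 / 449.0637 = 2.51830
log2(2.51830) = 1.3325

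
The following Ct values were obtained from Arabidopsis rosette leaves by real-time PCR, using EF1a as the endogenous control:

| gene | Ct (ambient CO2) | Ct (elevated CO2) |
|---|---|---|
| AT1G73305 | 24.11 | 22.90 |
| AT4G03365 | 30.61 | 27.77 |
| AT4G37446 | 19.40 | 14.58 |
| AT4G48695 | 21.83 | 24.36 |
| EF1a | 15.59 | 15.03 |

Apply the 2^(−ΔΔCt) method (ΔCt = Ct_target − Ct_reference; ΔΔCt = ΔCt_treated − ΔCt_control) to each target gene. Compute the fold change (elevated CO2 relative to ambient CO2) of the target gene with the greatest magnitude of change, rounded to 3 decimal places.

AT1G73305: ΔΔCt = (22.90−15.03) − (24.11−15.59) = 7.87 − 8.52 = -0.65; fold change = 2^0.65 = 1.569
AT4G03365: ΔΔCt = (27.77−15.03) − (30.61−15.59) = 12.74 − 15.02 = -2.28; fold change = 2^2.28 = 4.857
AT4G37446: ΔΔCt = (14.58−15.03) − (19.40−15.59) = -0.45 − 3.81 = -4.26; fold change = 2^4.26 = 19.160
AT4G48695: ΔΔCt = (24.36−15.03) − (21.83−15.59) = 9.33 − 6.24 = 3.09; fold change = 2^-3.09 = 0.117
AT4G37446 has the largest |ΔΔCt| = 4.26.

19.160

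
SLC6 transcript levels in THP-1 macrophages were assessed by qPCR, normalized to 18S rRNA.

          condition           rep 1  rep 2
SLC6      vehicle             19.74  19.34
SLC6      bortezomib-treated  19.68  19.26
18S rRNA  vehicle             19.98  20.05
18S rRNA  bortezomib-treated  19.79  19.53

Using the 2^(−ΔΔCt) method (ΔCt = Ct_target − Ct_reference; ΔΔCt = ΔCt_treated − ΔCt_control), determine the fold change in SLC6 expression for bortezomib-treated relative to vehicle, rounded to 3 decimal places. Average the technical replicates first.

0.821

Mean Ct: SLC6 vehicle 19.540; SLC6 bortezomib-treated 19.470; 18S rRNA vehicle 20.015; 18S rRNA bortezomib-treated 19.660
ΔCt(vehicle) = 19.540 − 20.015 = -0.475
ΔCt(bortezomib-treated) = 19.470 − 19.660 = -0.190
ΔΔCt = -0.190 − (-0.475) = 0.285
Fold change = 2^(−0.285) = 0.8207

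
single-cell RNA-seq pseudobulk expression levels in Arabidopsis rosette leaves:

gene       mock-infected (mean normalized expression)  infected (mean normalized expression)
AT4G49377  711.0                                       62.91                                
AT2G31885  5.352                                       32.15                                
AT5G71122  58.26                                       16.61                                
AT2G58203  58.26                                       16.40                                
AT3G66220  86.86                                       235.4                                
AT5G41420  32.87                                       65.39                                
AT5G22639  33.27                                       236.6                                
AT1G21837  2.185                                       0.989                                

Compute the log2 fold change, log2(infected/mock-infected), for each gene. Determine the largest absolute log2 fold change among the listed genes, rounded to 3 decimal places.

3.498

log2(62.91/711.0) = -3.498  (AT4G49377)
log2(32.15/5.352) = 2.587  (AT2G31885)
log2(16.61/58.26) = -1.810  (AT5G71122)
log2(16.40/58.26) = -1.829  (AT2G58203)
log2(235.4/86.86) = 1.438  (AT3G66220)
log2(65.39/32.87) = 0.992  (AT5G41420)
log2(236.6/33.27) = 2.830  (AT5G22639)
log2(0.989/2.185) = -1.144  (AT1G21837)
The largest magnitude belongs to AT4G49377.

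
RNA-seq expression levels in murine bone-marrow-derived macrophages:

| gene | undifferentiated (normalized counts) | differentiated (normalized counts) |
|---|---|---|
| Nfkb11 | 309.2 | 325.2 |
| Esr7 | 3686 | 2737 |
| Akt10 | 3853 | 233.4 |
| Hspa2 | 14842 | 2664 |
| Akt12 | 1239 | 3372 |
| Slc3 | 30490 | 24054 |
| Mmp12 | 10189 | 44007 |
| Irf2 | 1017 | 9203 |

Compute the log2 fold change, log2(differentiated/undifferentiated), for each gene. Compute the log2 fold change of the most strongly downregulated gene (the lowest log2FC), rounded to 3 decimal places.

-4.045

log2(325.2/309.2) = 0.073  (Nfkb11)
log2(2737/3686) = -0.429  (Esr7)
log2(233.4/3853) = -4.045  (Akt10)
log2(2664/14842) = -2.478  (Hspa2)
log2(3372/1239) = 1.444  (Akt12)
log2(24054/30490) = -0.342  (Slc3)
log2(44007/10189) = 2.111  (Mmp12)
log2(9203/1017) = 3.178  (Irf2)
Akt10 is most strongly downregulated.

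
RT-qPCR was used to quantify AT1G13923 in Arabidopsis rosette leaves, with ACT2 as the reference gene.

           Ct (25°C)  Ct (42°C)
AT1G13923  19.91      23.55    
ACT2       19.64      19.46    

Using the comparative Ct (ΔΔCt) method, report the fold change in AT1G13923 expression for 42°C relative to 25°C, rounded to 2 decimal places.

ΔCt(25°C) = 19.910 − 19.640 = 0.270
ΔCt(42°C) = 23.550 − 19.460 = 4.090
ΔΔCt = 4.090 − 0.270 = 3.820
Fold change = 2^(−3.820) = 0.071

0.07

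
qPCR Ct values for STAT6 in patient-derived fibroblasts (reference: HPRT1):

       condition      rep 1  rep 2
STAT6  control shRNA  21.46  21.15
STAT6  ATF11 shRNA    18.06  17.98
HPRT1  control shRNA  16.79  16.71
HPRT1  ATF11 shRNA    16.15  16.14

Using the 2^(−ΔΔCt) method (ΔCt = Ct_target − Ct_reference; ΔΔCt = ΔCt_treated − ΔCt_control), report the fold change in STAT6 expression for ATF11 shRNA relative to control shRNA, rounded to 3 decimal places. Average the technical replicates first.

Mean Ct: STAT6 control shRNA 21.305; STAT6 ATF11 shRNA 18.020; HPRT1 control shRNA 16.750; HPRT1 ATF11 shRNA 16.145
ΔCt(control shRNA) = 21.305 − 16.750 = 4.555
ΔCt(ATF11 shRNA) = 18.020 − 16.145 = 1.875
ΔΔCt = 1.875 − 4.555 = -2.680
Fold change = 2^(−(-2.680)) = 2^2.680 = 6.4086

6.409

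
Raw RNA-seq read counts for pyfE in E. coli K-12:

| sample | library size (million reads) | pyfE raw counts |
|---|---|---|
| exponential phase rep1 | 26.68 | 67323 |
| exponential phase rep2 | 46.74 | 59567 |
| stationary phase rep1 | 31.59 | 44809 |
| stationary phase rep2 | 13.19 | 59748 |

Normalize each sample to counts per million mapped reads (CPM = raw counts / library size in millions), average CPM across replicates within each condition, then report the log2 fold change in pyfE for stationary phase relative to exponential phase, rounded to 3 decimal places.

CPM(exponential phase rep1) = 67323 / 26.68 = 2523.3508
CPM(exponential phase rep2) = 59567 / 46.74 = 1274.4330
CPM(stationary phase rep1) = 44809 / 31.59 = 1418.4552
CPM(stationary phase rep2) = 59748 / 13.19 = 4529.7953
mean CPM(exponential phase) = 1898.8919; mean CPM(stationary phase) = 2974.1253
Fold change = 2974.1253 / 1898.8919 = 1.56624
log2(1.56624) = 0.6473

0.647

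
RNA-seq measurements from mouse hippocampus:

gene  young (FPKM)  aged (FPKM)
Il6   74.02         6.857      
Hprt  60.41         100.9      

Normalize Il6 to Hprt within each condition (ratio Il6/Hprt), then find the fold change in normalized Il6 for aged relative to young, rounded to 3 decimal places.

Il6/Hprt (young) = 74.02 / 60.41 = 1.2253
Il6/Hprt (aged) = 6.857 / 100.9 = 0.067958
Fold change = 0.067958 / 1.2253 = 0.0555

0.055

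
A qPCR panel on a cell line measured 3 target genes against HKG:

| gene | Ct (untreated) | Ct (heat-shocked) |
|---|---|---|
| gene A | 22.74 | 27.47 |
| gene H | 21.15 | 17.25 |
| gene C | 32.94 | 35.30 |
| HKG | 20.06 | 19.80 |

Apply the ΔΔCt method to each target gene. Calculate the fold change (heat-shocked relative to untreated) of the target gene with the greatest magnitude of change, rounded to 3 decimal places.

gene A: ΔΔCt = (27.47−19.80) − (22.74−20.06) = 7.67 − 2.68 = 4.99; fold change = 2^-4.99 = 0.031
gene H: ΔΔCt = (17.25−19.80) − (21.15−20.06) = -2.55 − 1.09 = -3.64; fold change = 2^3.64 = 12.467
gene C: ΔΔCt = (35.30−19.80) − (32.94−20.06) = 15.50 − 12.88 = 2.62; fold change = 2^-2.62 = 0.163
gene A has the largest |ΔΔCt| = 4.99.

0.031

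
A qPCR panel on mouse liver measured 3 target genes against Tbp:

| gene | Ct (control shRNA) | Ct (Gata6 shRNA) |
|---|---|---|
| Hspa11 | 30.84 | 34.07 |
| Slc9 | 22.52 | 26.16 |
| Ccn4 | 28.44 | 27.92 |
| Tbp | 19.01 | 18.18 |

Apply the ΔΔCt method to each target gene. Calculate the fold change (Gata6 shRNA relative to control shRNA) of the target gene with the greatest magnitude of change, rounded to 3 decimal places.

Hspa11: ΔΔCt = (34.07−18.18) − (30.84−19.01) = 15.89 − 11.83 = 4.06; fold change = 2^-4.06 = 0.060
Slc9: ΔΔCt = (26.16−18.18) − (22.52−19.01) = 7.98 − 3.51 = 4.47; fold change = 2^-4.47 = 0.045
Ccn4: ΔΔCt = (27.92−18.18) − (28.44−19.01) = 9.74 − 9.43 = 0.31; fold change = 2^-0.31 = 0.807
Slc9 has the largest |ΔΔCt| = 4.47.

0.045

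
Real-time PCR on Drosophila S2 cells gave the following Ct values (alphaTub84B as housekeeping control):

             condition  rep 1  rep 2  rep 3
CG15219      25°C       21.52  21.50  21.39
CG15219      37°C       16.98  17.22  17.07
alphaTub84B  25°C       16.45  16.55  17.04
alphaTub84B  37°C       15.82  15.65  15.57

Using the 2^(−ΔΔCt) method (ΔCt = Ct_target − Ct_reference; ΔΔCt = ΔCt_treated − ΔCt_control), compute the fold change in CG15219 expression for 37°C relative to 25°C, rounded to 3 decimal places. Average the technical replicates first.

10.411

Mean Ct: CG15219 25°C 21.470; CG15219 37°C 17.090; alphaTub84B 25°C 16.680; alphaTub84B 37°C 15.680
ΔCt(25°C) = 21.470 − 16.680 = 4.790
ΔCt(37°C) = 17.090 − 15.680 = 1.410
ΔΔCt = 1.410 − 4.790 = -3.380
Fold change = 2^(−(-3.380)) = 2^3.380 = 10.4107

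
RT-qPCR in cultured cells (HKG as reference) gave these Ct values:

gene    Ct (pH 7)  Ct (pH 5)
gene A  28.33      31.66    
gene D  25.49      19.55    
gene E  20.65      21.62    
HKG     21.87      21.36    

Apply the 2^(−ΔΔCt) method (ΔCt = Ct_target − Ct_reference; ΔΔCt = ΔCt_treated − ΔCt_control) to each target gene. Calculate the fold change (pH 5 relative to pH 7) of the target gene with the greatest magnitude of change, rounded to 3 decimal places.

43.111

gene A: ΔΔCt = (31.66−21.36) − (28.33−21.87) = 10.30 − 6.46 = 3.84; fold change = 2^-3.84 = 0.070
gene D: ΔΔCt = (19.55−21.36) − (25.49−21.87) = -1.81 − 3.62 = -5.43; fold change = 2^5.43 = 43.111
gene E: ΔΔCt = (21.62−21.36) − (20.65−21.87) = 0.26 − (-1.22) = 1.48; fold change = 2^-1.48 = 0.358
gene D has the largest |ΔΔCt| = 5.43.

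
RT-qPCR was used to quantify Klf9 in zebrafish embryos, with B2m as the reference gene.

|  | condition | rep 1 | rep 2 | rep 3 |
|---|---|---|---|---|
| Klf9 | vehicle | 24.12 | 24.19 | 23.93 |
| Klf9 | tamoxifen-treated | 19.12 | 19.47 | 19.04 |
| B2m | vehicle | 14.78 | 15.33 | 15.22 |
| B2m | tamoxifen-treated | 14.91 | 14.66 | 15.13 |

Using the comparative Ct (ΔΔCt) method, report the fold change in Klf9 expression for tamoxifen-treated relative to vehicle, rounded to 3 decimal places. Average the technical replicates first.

Mean Ct: Klf9 vehicle 24.080; Klf9 tamoxifen-treated 19.210; B2m vehicle 15.110; B2m tamoxifen-treated 14.900
ΔCt(vehicle) = 24.080 − 15.110 = 8.970
ΔCt(tamoxifen-treated) = 19.210 − 14.900 = 4.310
ΔΔCt = 4.310 − 8.970 = -4.660
Fold change = 2^(−(-4.660)) = 2^4.660 = 25.2813

25.281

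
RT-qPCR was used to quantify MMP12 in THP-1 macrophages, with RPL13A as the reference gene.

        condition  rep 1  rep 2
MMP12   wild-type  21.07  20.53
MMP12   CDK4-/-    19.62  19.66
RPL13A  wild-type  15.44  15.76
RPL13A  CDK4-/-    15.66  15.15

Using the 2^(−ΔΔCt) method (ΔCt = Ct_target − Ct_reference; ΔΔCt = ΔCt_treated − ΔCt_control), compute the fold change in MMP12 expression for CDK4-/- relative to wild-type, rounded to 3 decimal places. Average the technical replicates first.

1.952

Mean Ct: MMP12 wild-type 20.800; MMP12 CDK4-/- 19.640; RPL13A wild-type 15.600; RPL13A CDK4-/- 15.405
ΔCt(wild-type) = 20.800 − 15.600 = 5.200
ΔCt(CDK4-/-) = 19.640 − 15.405 = 4.235
ΔΔCt = 4.235 − 5.200 = -0.965
Fold change = 2^(−(-0.965)) = 2^0.965 = 1.9521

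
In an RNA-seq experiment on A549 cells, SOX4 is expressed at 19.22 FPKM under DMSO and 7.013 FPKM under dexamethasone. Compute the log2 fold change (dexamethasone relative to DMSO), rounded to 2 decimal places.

-1.45

Fold change = 7.013 / 19.22 = 0.3649
log2(0.3649) = -1.455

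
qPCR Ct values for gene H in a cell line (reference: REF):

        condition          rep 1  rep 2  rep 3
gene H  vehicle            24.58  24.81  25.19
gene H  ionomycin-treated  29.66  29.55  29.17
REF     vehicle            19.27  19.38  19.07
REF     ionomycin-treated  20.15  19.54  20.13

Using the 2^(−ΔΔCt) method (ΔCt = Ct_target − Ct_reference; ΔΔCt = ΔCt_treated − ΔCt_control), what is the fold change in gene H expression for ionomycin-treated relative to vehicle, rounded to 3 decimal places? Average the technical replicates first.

0.067

Mean Ct: gene H vehicle 24.860; gene H ionomycin-treated 29.460; REF vehicle 19.240; REF ionomycin-treated 19.940
ΔCt(vehicle) = 24.860 − 19.240 = 5.620
ΔCt(ionomycin-treated) = 29.460 − 19.940 = 9.520
ΔΔCt = 9.520 − 5.620 = 3.900
Fold change = 2^(−3.900) = 0.0670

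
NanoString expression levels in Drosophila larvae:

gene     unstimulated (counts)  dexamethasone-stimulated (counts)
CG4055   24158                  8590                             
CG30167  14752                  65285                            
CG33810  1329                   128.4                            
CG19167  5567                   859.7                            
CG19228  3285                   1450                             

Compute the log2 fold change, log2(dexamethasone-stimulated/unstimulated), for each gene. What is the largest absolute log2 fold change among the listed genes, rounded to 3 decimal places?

3.372

log2(8590/24158) = -1.492  (CG4055)
log2(65285/14752) = 2.146  (CG30167)
log2(128.4/1329) = -3.372  (CG33810)
log2(859.7/5567) = -2.695  (CG19167)
log2(1450/3285) = -1.180  (CG19228)
The largest magnitude belongs to CG33810.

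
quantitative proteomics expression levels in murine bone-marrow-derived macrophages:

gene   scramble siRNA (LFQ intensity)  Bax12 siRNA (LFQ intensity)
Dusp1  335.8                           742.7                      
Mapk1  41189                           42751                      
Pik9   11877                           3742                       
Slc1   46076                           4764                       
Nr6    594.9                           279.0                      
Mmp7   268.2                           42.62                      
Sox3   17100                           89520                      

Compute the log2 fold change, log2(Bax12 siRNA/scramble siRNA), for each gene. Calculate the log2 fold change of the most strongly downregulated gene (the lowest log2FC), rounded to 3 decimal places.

log2(742.7/335.8) = 1.145  (Dusp1)
log2(42751/41189) = 0.054  (Mapk1)
log2(3742/11877) = -1.666  (Pik9)
log2(4764/46076) = -3.274  (Slc1)
log2(279.0/594.9) = -1.092  (Nr6)
log2(42.62/268.2) = -2.654  (Mmp7)
log2(89520/17100) = 2.388  (Sox3)
Slc1 is most strongly downregulated.

-3.274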